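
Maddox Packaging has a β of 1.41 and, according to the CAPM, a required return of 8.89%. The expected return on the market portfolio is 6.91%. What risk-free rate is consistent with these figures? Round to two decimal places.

2.08%

E(R) = R_f + β(E(R_m) − R_f) = R_f(1 − β) + β·E(R_m)
8.89% = R_f × (1 − 1.41) + 1.41 × 6.91%
8.89% = R_f × -0.41 + 9.7431%
R_f = (8.89% − 9.7431%) / -0.41 = 2.08%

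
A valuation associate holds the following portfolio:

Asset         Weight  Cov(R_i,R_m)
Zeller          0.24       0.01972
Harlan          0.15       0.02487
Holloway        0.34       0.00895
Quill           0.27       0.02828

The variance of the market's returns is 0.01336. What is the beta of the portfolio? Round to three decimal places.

1.433

β_Zeller = 0.01972 / 0.01336 = 1.4760
β_Harlan = 0.02487 / 0.01336 = 1.8615
β_Holloway = 0.00895 / 0.01336 = 0.6699
β_Quill = 0.02828 / 0.01336 = 2.1168
β_P = Σ w_i β_i = 0.24×1.4760 + 0.15×1.8615 + 0.34×0.6699 + 0.27×2.1168 = 1.4328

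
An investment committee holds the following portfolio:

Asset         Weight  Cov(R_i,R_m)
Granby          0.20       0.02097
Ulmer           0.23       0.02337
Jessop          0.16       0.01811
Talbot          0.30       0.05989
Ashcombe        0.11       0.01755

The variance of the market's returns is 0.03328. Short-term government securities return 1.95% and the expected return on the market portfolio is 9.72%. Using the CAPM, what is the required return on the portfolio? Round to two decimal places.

9.51%

β_Granby = 0.02097 / 0.03328 = 0.6301
β_Ulmer = 0.02337 / 0.03328 = 0.7022
β_Jessop = 0.01811 / 0.03328 = 0.5442
β_Talbot = 0.05989 / 0.03328 = 1.7996
β_Ashcombe = 0.01755 / 0.03328 = 0.5273
β_P = Σ w_i β_i = 0.20×0.6301 + 0.23×0.7022 + 0.16×0.5442 + 0.30×1.7996 + 0.11×0.5273 = 0.9725
MRP = 9.72% − 1.95% = 7.77%
E(R_P) = R_f + β_P × MRP = 1.95% + 0.9725 × 7.77% = 9.51%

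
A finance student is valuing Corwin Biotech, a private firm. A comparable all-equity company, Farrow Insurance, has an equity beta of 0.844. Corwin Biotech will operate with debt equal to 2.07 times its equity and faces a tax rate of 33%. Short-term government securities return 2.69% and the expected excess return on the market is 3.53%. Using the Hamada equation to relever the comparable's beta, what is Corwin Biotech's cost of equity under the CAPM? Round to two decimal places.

9.80%

β_L = β_U × [1 + (1 − t)(D/E)] = 0.844 × [1 + (1 − 0.33) × 2.07]
    = 0.844 × [1 + 0.67 × 2.07] = 0.844 × 2.3869 = 2.0145
E(R) = R_f + β_L × MRP = 2.69% + 2.0145 × 3.53% = 9.80%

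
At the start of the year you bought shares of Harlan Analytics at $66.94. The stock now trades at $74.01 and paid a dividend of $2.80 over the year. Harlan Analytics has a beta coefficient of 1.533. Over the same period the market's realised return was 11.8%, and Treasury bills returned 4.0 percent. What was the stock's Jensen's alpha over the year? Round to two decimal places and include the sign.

Realised HPR = (P1 + D1 − P0) / P0 = (74.01 + 2.80 − 66.94) / 66.94 = 9.87 / 66.94 = 14.7445%
MRP = 11.8% − 4.0% = 7.80%
CAPM required = R_f + β·MRP = 4.0% + 1.533 × 7.8% = 15.9574%
α = realised − required = 14.7445% − 15.9574% = -1.21%

-1.21%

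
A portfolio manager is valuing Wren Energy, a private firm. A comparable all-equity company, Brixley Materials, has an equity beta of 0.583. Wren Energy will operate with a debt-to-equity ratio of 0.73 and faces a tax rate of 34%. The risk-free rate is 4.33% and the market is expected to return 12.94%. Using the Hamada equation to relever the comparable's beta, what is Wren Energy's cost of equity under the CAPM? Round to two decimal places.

β_L = β_U × [1 + (1 − t)(D/E)] = 0.583 × [1 + (1 − 0.34) × 0.73]
    = 0.583 × [1 + 0.66 × 0.73] = 0.583 × 1.4818 = 0.8639
MRP = 12.94% − 4.33% = 8.61%
E(R) = R_f + β_L × MRP = 4.33% + 0.8639 × 8.61% = 11.77%

11.77%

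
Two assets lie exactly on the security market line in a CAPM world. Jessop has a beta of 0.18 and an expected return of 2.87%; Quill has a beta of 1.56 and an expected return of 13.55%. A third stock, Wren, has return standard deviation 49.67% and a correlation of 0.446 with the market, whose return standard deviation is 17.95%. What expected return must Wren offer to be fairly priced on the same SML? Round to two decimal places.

MRP = (13.55% − 2.87%) / (1.56 − 0.18) = 7.7391%
R_f = 2.87% − 0.18 × 7.7391% = 1.4770%
β_Wren = ρ·σ_i/σ_m = 0.446 × 49.67 / 17.95 = 1.2341
E(R_Wren) = R_f + β × MRP = 1.4770% + 1.2341 × 7.7391% = 11.03%

11.03%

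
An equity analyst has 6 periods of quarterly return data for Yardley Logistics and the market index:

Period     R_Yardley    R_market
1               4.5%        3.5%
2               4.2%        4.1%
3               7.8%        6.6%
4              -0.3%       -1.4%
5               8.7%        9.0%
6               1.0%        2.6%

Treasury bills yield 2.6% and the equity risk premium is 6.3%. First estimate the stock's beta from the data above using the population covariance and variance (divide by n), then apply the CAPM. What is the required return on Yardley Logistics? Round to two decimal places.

Mean R_i = (4.5 + 4.2 + 7.8 − 0.3 + 8.7 + 1.0) / 6 = 4.3167%
Mean R_m = (3.5 + 4.1 + 6.6 − 1.4 + 9.0 + 2.6) / 6 = 4.0667%
Σ(R_i − R̄_i)(R_m − R̄_m) = 60.4433  ⇒  Cov = 60.4433 / 6 = 10.0739
Σ(R_m − R̄_m)² = 63.1133  ⇒  Var(R_m) = 63.1133 / 6 = 10.5189
β = Cov / Var(R_m) = 10.0739 / 10.5189 = 0.9577
E(R) = R_f + β × MRP = 2.6% + 0.9577 × 6.3% = 8.63%

8.63%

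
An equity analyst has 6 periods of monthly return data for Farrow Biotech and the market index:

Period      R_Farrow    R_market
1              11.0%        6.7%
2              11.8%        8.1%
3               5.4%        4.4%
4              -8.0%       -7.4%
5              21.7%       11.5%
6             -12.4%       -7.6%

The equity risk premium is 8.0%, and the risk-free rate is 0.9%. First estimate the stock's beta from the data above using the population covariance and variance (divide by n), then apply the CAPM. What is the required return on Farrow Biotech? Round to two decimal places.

13.34%

Mean R_i = (11.0 + 11.8 + 5.4 − 8.0 + 21.7 − 12.4) / 6 = 4.9167%
Mean R_m = (6.7 + 8.1 + 4.4 − 7.4 + 11.5 − 7.6) / 6 = 2.6167%
Σ(R_i − R̄_i)(R_m − R̄_m) = 518.8383  ⇒  Cov = 518.8383 / 6 = 86.4731
Σ(R_m − R̄_m)² = 333.5483  ⇒  Var(R_m) = 333.5483 / 6 = 55.5914
β = Cov / Var(R_m) = 86.4731 / 55.5914 = 1.5555
E(R) = R_f + β × MRP = 0.9% + 1.5555 × 8.0% = 13.34%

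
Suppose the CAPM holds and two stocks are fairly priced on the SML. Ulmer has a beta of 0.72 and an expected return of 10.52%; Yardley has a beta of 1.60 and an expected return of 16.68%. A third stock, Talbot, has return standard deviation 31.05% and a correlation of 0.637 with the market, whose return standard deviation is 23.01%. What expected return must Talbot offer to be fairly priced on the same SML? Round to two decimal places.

11.50%

MRP = (16.68% − 10.52%) / (1.60 − 0.72) = 7.0000%
R_f = 10.52% − 0.72 × 7.0000% = 5.4800%
β_Talbot = ρ·σ_i/σ_m = 0.637 × 31.05 / 23.01 = 0.8596
E(R_Talbot) = R_f + β × MRP = 5.4800% + 0.8596 × 7.0000% = 11.50%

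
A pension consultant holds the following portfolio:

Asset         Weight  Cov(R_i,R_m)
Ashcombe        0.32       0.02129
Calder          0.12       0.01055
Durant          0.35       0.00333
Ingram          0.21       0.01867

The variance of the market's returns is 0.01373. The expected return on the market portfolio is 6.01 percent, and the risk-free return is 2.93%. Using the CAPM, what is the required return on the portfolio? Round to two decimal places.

β_Ashcombe = 0.02129 / 0.01373 = 1.5506
β_Calder = 0.01055 / 0.01373 = 0.7684
β_Durant = 0.00333 / 0.01373 = 0.2425
β_Ingram = 0.01867 / 0.01373 = 1.3598
β_P = Σ w_i β_i = 0.32×1.5506 + 0.12×0.7684 + 0.35×0.2425 + 0.21×1.3598 = 0.9588
MRP = 6.01% − 2.93% = 3.08%
E(R_P) = R_f + β_P × MRP = 2.93% + 0.9588 × 3.08% = 5.88%

5.88%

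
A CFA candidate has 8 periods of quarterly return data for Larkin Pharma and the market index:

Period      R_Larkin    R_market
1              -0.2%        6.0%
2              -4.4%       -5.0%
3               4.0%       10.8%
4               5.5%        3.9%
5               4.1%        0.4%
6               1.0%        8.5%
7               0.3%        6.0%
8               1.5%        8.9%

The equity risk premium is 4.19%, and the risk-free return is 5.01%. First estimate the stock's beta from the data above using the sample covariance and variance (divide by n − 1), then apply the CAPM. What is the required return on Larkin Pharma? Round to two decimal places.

6.20%

Mean R_i = (-0.2 − 4.4 + 4.0 + 5.5 + 4.1 + 1.0 + 0.3 + 1.5) / 8 = 1.4750%
Mean R_m = (6.0 − 5.0 + 10.8 + 3.9 + 0.4 + 8.5 + 6.0 + 8.9) / 8 = 4.9375%
Σ(R_i − R̄_i)(R_m − R̄_m) = 52.4775  ⇒  Cov = 52.4775 / 7 = 7.4968
Σ(R_m − R̄_m)² = 185.4388  ⇒  Var(R_m) = 185.4388 / 7 = 26.4913
β = Cov / Var(R_m) = 7.4968 / 26.4913 = 0.2830
E(R) = R_f + β × MRP = 5.01% + 0.2830 × 4.19% = 6.20%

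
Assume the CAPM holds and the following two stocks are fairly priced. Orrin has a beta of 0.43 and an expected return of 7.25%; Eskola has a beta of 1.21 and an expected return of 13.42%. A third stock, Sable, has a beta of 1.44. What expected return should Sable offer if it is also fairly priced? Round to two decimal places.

15.24%

MRP (SML slope) = (13.42% − 7.25%) / (1.21 − 0.43) = 6.17% / 0.78 = 7.9103%
R_f (intercept) = 7.25% − 0.43 × 7.9103% = 3.8486%
E(R_Sable) = R_f + β × MRP = 3.8486% + 1.44 × 7.9103% = 15.24%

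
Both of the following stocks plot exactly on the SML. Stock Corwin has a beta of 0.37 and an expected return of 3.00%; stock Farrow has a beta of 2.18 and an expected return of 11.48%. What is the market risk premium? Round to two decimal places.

4.69%

Both satisfy E(R) = R_f + β·MRP, so the slope of the SML is
MRP = (11.48% − 3.00%) / (2.18 − 0.37) = 8.48% / 1.81 = 4.6851%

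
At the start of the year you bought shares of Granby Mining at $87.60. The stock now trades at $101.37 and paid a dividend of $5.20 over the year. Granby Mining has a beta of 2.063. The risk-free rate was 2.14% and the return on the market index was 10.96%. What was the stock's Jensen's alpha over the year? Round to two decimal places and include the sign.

Realised HPR = (P1 + D1 − P0) / P0 = (101.37 + 5.20 − 87.60) / 87.60 = 18.97 / 87.60 = 21.6553%
MRP = 10.96% − 2.14% = 8.82%
CAPM required = R_f + β·MRP = 2.14% + 2.063 × 8.82% = 20.33566%
α = realised − required = 21.6553% − 20.33566% = +1.32%

+1.32%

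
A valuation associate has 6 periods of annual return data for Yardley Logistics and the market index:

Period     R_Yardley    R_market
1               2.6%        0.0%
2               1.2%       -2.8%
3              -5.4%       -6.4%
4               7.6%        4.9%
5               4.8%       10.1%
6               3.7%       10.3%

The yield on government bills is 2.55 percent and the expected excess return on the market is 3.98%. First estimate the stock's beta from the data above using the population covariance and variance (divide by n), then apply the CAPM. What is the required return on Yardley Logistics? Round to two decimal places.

4.49%

Mean R_i = (2.6 + 1.2 − 5.4 + 7.6 + 4.8 + 3.7) / 6 = 2.4167%
Mean R_m = (0.0 − 2.8 − 6.4 + 4.9 + 10.1 + 10.3) / 6 = 2.6833%
Σ(R_i − R̄_i)(R_m − R̄_m) = 116.1217  ⇒  Cov = 116.1217 / 6 = 19.3536
Σ(R_m − R̄_m)² = 237.7083  ⇒  Var(R_m) = 237.7083 / 6 = 39.6181
β = Cov / Var(R_m) = 19.3536 / 39.6181 = 0.4885
E(R) = R_f + β × MRP = 2.55% + 0.4885 × 3.98% = 4.49%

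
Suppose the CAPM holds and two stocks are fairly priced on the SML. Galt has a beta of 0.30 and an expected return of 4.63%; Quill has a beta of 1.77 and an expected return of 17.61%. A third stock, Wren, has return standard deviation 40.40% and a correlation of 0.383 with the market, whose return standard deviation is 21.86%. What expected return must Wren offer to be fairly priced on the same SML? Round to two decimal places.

MRP = (17.61% − 4.63%) / (1.77 − 0.30) = 8.8299%
R_f = 4.63% − 0.30 × 8.8299% = 1.9810%
β_Wren = ρ·σ_i/σ_m = 0.383 × 40.40 / 21.86 = 0.7078
E(R_Wren) = R_f + β × MRP = 1.9810% + 0.7078 × 8.8299% = 8.23%

8.23%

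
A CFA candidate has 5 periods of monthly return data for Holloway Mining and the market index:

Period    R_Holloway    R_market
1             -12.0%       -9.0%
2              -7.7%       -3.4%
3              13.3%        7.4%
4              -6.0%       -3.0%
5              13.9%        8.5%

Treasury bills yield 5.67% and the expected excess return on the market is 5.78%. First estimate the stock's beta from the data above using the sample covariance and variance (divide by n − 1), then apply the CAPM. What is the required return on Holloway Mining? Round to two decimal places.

Mean R_i = (-12.0 − 7.7 + 13.3 − 6.0 + 13.9) / 5 = 0.3000%
Mean R_m = (-9.0 − 3.4 + 7.4 − 3.0 + 8.5) / 5 = 0.1000%
Σ(R_i − R̄_i)(R_m − R̄_m) = 368.6000  ⇒  Cov = 368.6000 / 4 = 92.1500
Σ(R_m − R̄_m)² = 228.5200  ⇒  Var(R_m) = 228.5200 / 4 = 57.1300
β = Cov / Var(R_m) = 92.1500 / 57.1300 = 1.6130
E(R) = R_f + β × MRP = 5.67% + 1.6130 × 5.78% = 14.99%

14.99%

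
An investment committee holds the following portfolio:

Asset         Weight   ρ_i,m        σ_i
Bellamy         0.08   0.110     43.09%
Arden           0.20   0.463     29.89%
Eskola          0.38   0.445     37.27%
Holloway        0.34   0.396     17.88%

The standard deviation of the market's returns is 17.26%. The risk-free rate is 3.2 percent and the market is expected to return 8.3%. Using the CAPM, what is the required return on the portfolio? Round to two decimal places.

6.70%

β_Bellamy = 0.110 × 43.09% / 17.26% = 0.2746
β_Arden = 0.463 × 29.89% / 17.26% = 0.8018
β_Eskola = 0.445 × 37.27% / 17.26% = 0.9609
β_Holloway = 0.396 × 17.88% / 17.26% = 0.4102
β_P = Σ w_i β_i = 0.08×0.2746 + 0.20×0.8018 + 0.38×0.9609 + 0.34×0.4102 = 0.6869
MRP = 8.3% − 3.2% = 5.10%
E(R_P) = R_f + β_P × MRP = 3.2% + 0.6869 × 5.1% = 6.70%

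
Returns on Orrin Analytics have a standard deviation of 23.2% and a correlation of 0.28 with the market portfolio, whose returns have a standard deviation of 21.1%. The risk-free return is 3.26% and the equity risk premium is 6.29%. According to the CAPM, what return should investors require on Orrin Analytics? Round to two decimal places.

5.20%

β = ρ × σ_i / σ_m = 0.28 × 23.2% / 21.1% = 0.3079
E(R) = 3.26% + 0.3079 × 6.29% = 5.20%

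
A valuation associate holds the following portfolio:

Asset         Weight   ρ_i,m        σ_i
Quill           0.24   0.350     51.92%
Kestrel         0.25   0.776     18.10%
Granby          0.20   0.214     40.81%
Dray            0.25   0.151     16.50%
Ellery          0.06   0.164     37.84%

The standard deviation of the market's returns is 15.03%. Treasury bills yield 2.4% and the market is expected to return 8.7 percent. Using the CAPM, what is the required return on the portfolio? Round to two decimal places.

6.85%

β_Quill = 0.350 × 51.92% / 15.03% = 1.2090
β_Kestrel = 0.776 × 18.10% / 15.03% = 0.9345
β_Granby = 0.214 × 40.81% / 15.03% = 0.5811
β_Dray = 0.151 × 16.50% / 15.03% = 0.1658
β_Ellery = 0.164 × 37.84% / 15.03% = 0.4129
β_P = Σ w_i β_i = 0.24×1.2090 + 0.25×0.9345 + 0.20×0.5811 + 0.25×0.1658 + 0.06×0.4129 = 0.7062
MRP = 8.7% − 2.4% = 6.30%
E(R_P) = R_f + β_P × MRP = 2.4% + 0.7062 × 6.3% = 6.85%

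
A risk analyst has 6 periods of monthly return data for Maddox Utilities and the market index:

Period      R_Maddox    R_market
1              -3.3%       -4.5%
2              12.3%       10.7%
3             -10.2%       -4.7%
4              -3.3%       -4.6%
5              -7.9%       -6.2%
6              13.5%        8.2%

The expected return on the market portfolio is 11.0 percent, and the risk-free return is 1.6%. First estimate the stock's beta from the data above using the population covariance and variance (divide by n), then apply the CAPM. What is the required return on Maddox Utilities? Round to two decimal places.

Mean R_i = (-3.3 + 12.3 − 10.2 − 3.3 − 7.9 + 13.5) / 6 = 0.1833%
Mean R_m = (-4.5 + 10.7 − 4.7 − 4.6 − 6.2 + 8.2) / 6 = -0.1833%
Σ(R_i − R̄_i)(R_m − R̄_m) = 369.4617  ⇒  Cov = 369.4617 / 6 = 61.5770
Σ(R_m − R̄_m)² = 283.4683  ⇒  Var(R_m) = 283.4683 / 6 = 47.2447
β = Cov / Var(R_m) = 61.5770 / 47.2447 = 1.3034
MRP = 11.0% − 1.6% = 9.40%
E(R) = R_f + β × MRP = 1.6% + 1.3034 × 9.4% = 13.85%

13.85%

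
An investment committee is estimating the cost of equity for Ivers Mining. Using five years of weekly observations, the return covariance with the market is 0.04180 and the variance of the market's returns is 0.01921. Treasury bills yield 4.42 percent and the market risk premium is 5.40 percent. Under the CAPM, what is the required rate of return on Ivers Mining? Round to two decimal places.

β = Cov(R_i, R_m) / Var(R_m) = 0.04180 / 0.01921 = 2.1760
E(R) = R_f + β × MRP = 4.42% + 2.1760 × 5.40% = 16.17%

16.17%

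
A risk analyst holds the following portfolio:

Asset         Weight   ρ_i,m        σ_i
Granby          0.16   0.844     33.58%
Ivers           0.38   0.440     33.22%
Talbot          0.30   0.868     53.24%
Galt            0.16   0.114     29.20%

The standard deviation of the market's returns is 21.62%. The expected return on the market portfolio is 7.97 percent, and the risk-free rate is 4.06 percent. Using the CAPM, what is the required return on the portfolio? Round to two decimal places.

8.49%

β_Granby = 0.844 × 33.58% / 21.62% = 1.3109
β_Ivers = 0.440 × 33.22% / 21.62% = 0.6761
β_Talbot = 0.868 × 53.24% / 21.62% = 2.1375
β_Galt = 0.114 × 29.20% / 21.62% = 0.1540
β_P = Σ w_i β_i = 0.16×1.3109 + 0.38×0.6761 + 0.30×2.1375 + 0.16×0.1540 = 1.1326
MRP = 7.97% − 4.06% = 3.91%
E(R_P) = R_f + β_P × MRP = 4.06% + 1.1326 × 3.91% = 8.49%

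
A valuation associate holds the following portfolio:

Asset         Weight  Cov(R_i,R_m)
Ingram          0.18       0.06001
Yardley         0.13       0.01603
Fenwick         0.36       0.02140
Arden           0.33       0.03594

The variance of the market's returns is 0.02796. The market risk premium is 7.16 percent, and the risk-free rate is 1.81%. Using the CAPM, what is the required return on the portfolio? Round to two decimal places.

10.12%

β_Ingram = 0.06001 / 0.02796 = 2.1463
β_Yardley = 0.01603 / 0.02796 = 0.5733
β_Fenwick = 0.02140 / 0.02796 = 0.7654
β_Arden = 0.03594 / 0.02796 = 1.2854
β_P = Σ w_i β_i = 0.18×2.1463 + 0.13×0.5733 + 0.36×0.7654 + 0.33×1.2854 = 1.1606
E(R_P) = R_f + β_P × MRP = 1.81% + 1.1606 × 7.16% = 10.12%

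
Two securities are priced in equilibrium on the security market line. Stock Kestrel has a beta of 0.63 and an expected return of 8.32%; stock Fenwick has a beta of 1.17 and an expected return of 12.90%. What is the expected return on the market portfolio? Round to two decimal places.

11.46%

Both satisfy E(R) = R_f + β·MRP, so the slope of the SML is
MRP = (12.90% − 8.32%) / (1.17 − 0.63) = 4.58% / 0.54 = 8.4815%
R_f = E(R_Kestrel) − β_Kestrel·MRP = 8.32% − 0.63 × 8.4815% = 2.9767%
E(R_m) = R_f + MRP = 2.9767% + 8.4815% = 11.46%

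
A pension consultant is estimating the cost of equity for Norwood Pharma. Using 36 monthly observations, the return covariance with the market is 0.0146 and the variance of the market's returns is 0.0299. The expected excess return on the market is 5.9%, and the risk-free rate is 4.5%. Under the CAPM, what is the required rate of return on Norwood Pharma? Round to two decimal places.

7.38%

β = Cov(R_i, R_m) / Var(R_m) = 0.0146 / 0.0299 = 0.4883
E(R) = R_f + β × MRP = 4.5% + 0.4883 × 5.9% = 7.38%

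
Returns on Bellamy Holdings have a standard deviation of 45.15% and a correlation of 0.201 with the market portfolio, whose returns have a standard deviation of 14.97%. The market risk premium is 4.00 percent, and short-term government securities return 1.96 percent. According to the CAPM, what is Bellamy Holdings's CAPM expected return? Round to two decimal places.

4.38%

β = ρ × σ_i / σ_m = 0.201 × 45.15% / 14.97% = 0.6062
E(R) = 1.96% + 0.6062 × 4.00% = 4.38%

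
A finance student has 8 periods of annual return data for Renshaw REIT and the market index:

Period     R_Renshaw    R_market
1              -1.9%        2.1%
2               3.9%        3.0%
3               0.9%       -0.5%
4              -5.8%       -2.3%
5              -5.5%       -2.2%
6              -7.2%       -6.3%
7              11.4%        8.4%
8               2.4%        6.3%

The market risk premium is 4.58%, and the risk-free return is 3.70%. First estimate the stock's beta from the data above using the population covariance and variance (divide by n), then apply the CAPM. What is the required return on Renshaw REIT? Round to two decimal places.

9.01%

Mean R_i = (-1.9 + 3.9 + 0.9 − 5.8 − 5.5 − 7.2 + 11.4 + 2.4) / 8 = -0.2250%
Mean R_m = (2.1 + 3.0 − 0.5 − 2.3 − 2.2 − 6.3 + 8.4 + 6.3) / 8 = 1.0625%
Σ(R_i − R̄_i)(R_m − R̄_m) = 190.8525  ⇒  Cov = 190.8525 / 8 = 23.8566
Σ(R_m − R̄_m)² = 164.6988  ⇒  Var(R_m) = 164.6988 / 8 = 20.5874
β = Cov / Var(R_m) = 23.8566 / 20.5874 = 1.1588
E(R) = R_f + β × MRP = 3.70% + 1.1588 × 4.58% = 9.01%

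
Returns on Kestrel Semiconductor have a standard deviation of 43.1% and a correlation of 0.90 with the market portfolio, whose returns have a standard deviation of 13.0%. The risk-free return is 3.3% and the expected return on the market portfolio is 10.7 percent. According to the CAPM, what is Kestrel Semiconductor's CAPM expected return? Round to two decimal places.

β = ρ × σ_i / σ_m = 0.90 × 43.1% / 13.0% = 2.9838
MRP = 10.7% − 3.3% = 7.40%
E(R) = 3.3% + 2.9838 × 7.4% = 25.38%

25.38%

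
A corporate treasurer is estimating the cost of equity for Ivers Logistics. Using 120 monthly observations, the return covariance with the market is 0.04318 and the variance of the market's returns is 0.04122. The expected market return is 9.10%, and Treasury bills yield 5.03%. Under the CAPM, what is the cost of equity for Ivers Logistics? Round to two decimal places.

9.29%

β = Cov(R_i, R_m) / Var(R_m) = 0.04318 / 0.04122 = 1.0475
MRP = 9.10% − 5.03% = 4.07%
E(R) = R_f + β × MRP = 5.03% + 1.0475 × 4.07% = 9.29%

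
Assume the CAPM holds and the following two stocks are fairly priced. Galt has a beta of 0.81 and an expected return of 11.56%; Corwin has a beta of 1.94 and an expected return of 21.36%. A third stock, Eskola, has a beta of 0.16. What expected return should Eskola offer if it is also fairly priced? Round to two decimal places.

5.92%

MRP (SML slope) = (21.36% − 11.56%) / (1.94 − 0.81) = 9.80% / 1.13 = 8.6726%
R_f (intercept) = 11.56% − 0.81 × 8.6726% = 4.5352%
E(R_Eskola) = R_f + β × MRP = 4.5352% + 0.16 × 8.6726% = 5.92%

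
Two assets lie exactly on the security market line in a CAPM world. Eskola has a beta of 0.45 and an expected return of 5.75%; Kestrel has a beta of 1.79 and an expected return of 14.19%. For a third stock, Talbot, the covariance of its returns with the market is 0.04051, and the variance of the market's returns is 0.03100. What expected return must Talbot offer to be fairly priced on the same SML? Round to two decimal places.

11.15%

MRP = (14.19% − 5.75%) / (1.79 − 0.45) = 6.2985%
R_f = 5.75% − 0.45 × 6.2985% = 2.9157%
β_Talbot = Cov / Var(R_m) = 0.04051 / 0.03100 = 1.3068
E(R_Talbot) = R_f + β × MRP = 2.9157% + 1.3068 × 6.2985% = 11.15%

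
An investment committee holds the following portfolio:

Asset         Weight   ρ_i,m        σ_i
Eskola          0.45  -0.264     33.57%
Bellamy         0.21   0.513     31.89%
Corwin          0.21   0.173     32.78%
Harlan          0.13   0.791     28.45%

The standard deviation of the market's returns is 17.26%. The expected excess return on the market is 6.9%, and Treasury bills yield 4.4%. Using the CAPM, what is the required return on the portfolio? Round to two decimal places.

β_Eskola = -0.264 × 33.57% / 17.26% = -0.5135
β_Bellamy = 0.513 × 31.89% / 17.26% = 0.9478
β_Corwin = 0.173 × 32.78% / 17.26% = 0.3286
β_Harlan = 0.791 × 28.45% / 17.26% = 1.3038
β_P = Σ w_i β_i = 0.45×-0.5135 + 0.21×0.9478 + 0.21×0.3286 + 0.13×1.3038 = 0.2065
E(R_P) = R_f + β_P × MRP = 4.4% + 0.2065 × 6.9% = 5.82%

5.82%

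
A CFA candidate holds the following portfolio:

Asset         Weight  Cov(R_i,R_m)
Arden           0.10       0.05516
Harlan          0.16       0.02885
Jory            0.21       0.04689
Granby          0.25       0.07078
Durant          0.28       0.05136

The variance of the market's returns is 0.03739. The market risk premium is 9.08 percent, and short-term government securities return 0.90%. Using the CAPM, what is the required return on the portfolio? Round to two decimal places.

13.54%

β_Arden = 0.05516 / 0.03739 = 1.4753
β_Harlan = 0.02885 / 0.03739 = 0.7716
β_Jory = 0.04689 / 0.03739 = 1.2541
β_Granby = 0.07078 / 0.03739 = 1.8930
β_Durant = 0.05136 / 0.03739 = 1.3736
β_P = Σ w_i β_i = 0.10×1.4753 + 0.16×0.7716 + 0.21×1.2541 + 0.25×1.8930 + 0.28×1.3736 = 1.3922
E(R_P) = R_f + β_P × MRP = 0.90% + 1.3922 × 9.08% = 13.54%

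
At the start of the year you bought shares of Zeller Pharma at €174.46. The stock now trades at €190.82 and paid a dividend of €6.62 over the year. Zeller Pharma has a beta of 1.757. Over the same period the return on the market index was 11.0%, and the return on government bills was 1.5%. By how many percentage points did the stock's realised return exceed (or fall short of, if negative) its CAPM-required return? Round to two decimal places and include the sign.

-5.02%

Realised HPR = (P1 + D1 − P0) / P0 = (190.82 + 6.62 − 174.46) / 174.46 = 22.98 / 174.46 = 13.1721%
MRP = 11.0% − 1.5% = 9.50%
CAPM required = R_f + β·MRP = 1.5% + 1.757 × 9.5% = 18.1915%
α = realised − required = 13.1721% − 18.1915% = -5.02%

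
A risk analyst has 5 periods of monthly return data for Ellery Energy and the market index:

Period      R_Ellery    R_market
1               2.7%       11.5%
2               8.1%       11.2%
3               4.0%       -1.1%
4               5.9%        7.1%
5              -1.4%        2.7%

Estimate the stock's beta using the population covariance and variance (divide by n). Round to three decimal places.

0.287

Mean R_i = (2.7 + 8.1 + 4.0 + 5.9 − 1.4) / 5 = 3.8600%
Mean R_m = (11.5 + 11.2 − 1.1 + 7.1 + 2.7) / 5 = 6.2800%
Σ(R_i − R̄_i)(R_m − R̄_m) = 34.2760  ⇒  Cov = 34.2760 / 5 = 6.8552
Σ(R_m − R̄_m)² = 119.4080  ⇒  Var(R_m) = 119.4080 / 5 = 23.8816
β = Cov / Var(R_m) = 6.8552 / 23.8816 = 0.2870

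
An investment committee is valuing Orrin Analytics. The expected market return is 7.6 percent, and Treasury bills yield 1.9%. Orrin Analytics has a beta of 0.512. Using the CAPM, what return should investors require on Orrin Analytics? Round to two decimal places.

4.82%

Market risk premium = E(R_m) − R_f = 7.6% − 1.9% = 5.70%
E(R) = R_f + β × MRP = 1.9% + 0.512 × 5.7% = 4.82%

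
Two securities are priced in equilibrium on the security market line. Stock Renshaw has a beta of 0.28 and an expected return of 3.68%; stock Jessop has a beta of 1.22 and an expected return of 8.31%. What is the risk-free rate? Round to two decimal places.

Both satisfy E(R) = R_f + β·MRP, so the slope of the SML is
MRP = (8.31% − 3.68%) / (1.22 − 0.28) = 4.63% / 0.94 = 4.9255%
R_f = E(R_Renshaw) − β_Renshaw·MRP = 3.68% − 0.28 × 4.9255% = 2.3009%

2.30%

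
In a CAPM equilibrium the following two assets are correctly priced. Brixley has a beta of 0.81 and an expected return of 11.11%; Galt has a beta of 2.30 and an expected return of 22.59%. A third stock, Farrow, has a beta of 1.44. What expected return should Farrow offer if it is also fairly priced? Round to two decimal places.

15.96%

MRP (SML slope) = (22.59% − 11.11%) / (2.30 − 0.81) = 11.48% / 1.49 = 7.7047%
R_f (intercept) = 11.11% − 0.81 × 7.7047% = 4.8692%
E(R_Farrow) = R_f + β × MRP = 4.8692% + 1.44 × 7.7047% = 15.96%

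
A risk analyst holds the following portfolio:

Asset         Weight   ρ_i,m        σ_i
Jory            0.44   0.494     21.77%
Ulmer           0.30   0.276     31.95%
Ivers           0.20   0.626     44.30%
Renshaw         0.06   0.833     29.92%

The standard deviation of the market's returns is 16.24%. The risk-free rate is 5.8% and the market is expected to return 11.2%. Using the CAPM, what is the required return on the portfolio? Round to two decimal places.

10.59%

β_Jory = 0.494 × 21.77% / 16.24% = 0.6622
β_Ulmer = 0.276 × 31.95% / 16.24% = 0.5430
β_Ivers = 0.626 × 44.30% / 16.24% = 1.7076
β_Renshaw = 0.833 × 29.92% / 16.24% = 1.5347
β_P = Σ w_i β_i = 0.44×0.6622 + 0.30×0.5430 + 0.20×1.7076 + 0.06×1.5347 = 0.8879
MRP = 11.2% − 5.8% = 5.40%
E(R_P) = R_f + β_P × MRP = 5.8% + 0.8879 × 5.4% = 10.59%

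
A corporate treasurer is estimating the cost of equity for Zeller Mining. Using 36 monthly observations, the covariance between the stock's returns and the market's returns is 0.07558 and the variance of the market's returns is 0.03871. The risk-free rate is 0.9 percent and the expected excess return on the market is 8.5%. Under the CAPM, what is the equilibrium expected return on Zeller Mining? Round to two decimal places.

β = Cov(R_i, R_m) / Var(R_m) = 0.07558 / 0.03871 = 1.9525
E(R) = R_f + β × MRP = 0.9% + 1.9525 × 8.5% = 17.50%

17.50%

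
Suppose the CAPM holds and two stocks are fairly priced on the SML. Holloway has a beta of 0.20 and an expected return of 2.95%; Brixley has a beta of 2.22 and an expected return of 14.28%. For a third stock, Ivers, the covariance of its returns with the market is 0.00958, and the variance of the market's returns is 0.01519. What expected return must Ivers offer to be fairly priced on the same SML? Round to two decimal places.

5.37%

MRP = (14.28% − 2.95%) / (2.22 − 0.20) = 5.6089%
R_f = 2.95% − 0.20 × 5.6089% = 1.8282%
β_Ivers = Cov / Var(R_m) = 0.00958 / 0.01519 = 0.6307
E(R_Ivers) = R_f + β × MRP = 1.8282% + 0.6307 × 5.6089% = 5.37%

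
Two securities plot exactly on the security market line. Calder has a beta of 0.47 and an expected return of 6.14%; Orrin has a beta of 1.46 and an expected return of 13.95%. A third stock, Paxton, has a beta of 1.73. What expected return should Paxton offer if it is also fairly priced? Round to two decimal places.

16.08%

MRP (SML slope) = (13.95% − 6.14%) / (1.46 − 0.47) = 7.81% / 0.99 = 7.8889%
R_f (intercept) = 6.14% − 0.47 × 7.8889% = 2.4322%
E(R_Paxton) = R_f + β × MRP = 2.4322% + 1.73 × 7.8889% = 16.08%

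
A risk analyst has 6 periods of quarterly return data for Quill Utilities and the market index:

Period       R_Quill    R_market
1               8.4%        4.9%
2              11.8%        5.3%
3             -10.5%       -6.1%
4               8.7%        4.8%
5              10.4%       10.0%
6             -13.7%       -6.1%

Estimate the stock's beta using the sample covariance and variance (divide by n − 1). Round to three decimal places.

1.642

Mean R_i = (8.4 + 11.8 − 10.5 + 8.7 + 10.4 − 13.7) / 6 = 2.5167%
Mean R_m = (4.9 + 5.3 − 6.1 + 4.8 + 10.0 − 6.1) / 6 = 2.1333%
Σ(R_i − R̄_i)(R_m − R̄_m) = 364.8667  ⇒  Cov = 364.8667 / 5 = 72.9733
Σ(R_m − R̄_m)² = 222.2533  ⇒  Var(R_m) = 222.2533 / 5 = 44.4507
β = Cov / Var(R_m) = 72.9733 / 44.4507 = 1.6417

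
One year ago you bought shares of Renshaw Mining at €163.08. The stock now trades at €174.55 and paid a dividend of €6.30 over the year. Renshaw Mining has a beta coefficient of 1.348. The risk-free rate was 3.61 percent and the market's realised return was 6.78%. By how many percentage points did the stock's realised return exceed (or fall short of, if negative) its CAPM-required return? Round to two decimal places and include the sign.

+3.01%

Realised HPR = (P1 + D1 − P0) / P0 = (174.55 + 6.30 − 163.08) / 163.08 = 17.77 / 163.08 = 10.8965%
MRP = 6.78% − 3.61% = 3.17%
CAPM required = R_f + β·MRP = 3.61% + 1.348 × 3.17% = 7.88316%
α = realised − required = 10.8965% − 7.88316% = +3.01%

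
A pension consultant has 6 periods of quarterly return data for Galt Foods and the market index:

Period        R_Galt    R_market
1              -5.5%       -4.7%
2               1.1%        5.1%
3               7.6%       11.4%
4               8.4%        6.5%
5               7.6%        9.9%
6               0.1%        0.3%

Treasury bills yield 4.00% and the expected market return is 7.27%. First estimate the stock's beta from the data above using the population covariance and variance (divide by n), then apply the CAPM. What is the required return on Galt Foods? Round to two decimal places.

6.79%

Mean R_i = (-5.5 + 1.1 + 7.6 + 8.4 + 7.6 + 0.1) / 6 = 3.2167%
Mean R_m = (-4.7 + 5.1 + 11.4 + 6.5 + 9.9 + 0.3) / 6 = 4.7500%
Σ(R_i − R̄_i)(R_m − R̄_m) = 156.2950  ⇒  Cov = 156.2950 / 6 = 26.0492
Σ(R_m − R̄_m)² = 183.0350  ⇒  Var(R_m) = 183.0350 / 6 = 30.5058
β = Cov / Var(R_m) = 26.0492 / 30.5058 = 0.8539
MRP = 7.27% − 4.00% = 3.27%
E(R) = R_f + β × MRP = 4.00% + 0.8539 × 3.27% = 6.79%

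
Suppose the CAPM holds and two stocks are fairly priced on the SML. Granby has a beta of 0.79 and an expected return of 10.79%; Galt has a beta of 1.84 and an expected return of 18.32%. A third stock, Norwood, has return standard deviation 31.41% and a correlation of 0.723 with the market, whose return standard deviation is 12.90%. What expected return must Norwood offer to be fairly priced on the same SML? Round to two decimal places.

17.75%

MRP = (18.32% − 10.79%) / (1.84 − 0.79) = 7.1714%
R_f = 10.79% − 0.79 × 7.1714% = 5.1246%
β_Norwood = ρ·σ_i/σ_m = 0.723 × 31.41 / 12.90 = 1.7604
E(R_Norwood) = R_f + β × MRP = 5.1246% + 1.7604 × 7.1714% = 17.75%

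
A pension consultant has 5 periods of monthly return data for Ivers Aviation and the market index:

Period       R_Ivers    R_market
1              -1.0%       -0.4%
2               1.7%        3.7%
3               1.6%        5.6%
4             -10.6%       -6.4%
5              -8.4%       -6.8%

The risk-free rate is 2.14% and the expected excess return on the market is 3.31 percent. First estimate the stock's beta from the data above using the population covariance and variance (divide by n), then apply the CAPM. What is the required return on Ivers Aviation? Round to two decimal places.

5.39%

Mean R_i = (-1.0 + 1.7 + 1.6 − 10.6 − 8.4) / 5 = -3.3400%
Mean R_m = (-0.4 + 3.7 + 5.6 − 6.4 − 6.8) / 5 = -0.8600%
Σ(R_i − R̄_i)(R_m − R̄_m) = 126.2480  ⇒  Cov = 126.2480 / 5 = 25.2496
Σ(R_m − R̄_m)² = 128.7120  ⇒  Var(R_m) = 128.7120 / 5 = 25.7424
β = Cov / Var(R_m) = 25.2496 / 25.7424 = 0.9809
E(R) = R_f + β × MRP = 2.14% + 0.9809 × 3.31% = 5.39%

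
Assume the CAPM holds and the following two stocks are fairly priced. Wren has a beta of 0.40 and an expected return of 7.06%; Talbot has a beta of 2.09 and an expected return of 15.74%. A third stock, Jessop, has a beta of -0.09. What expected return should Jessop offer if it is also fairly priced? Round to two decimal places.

MRP (SML slope) = (15.74% − 7.06%) / (2.09 − 0.40) = 8.68% / 1.69 = 5.1361%
R_f (intercept) = 7.06% − 0.40 × 5.1361% = 5.0056%
E(R_Jessop) = R_f + β × MRP = 5.0056% + -0.09 × 5.1361% = 4.54%

4.54%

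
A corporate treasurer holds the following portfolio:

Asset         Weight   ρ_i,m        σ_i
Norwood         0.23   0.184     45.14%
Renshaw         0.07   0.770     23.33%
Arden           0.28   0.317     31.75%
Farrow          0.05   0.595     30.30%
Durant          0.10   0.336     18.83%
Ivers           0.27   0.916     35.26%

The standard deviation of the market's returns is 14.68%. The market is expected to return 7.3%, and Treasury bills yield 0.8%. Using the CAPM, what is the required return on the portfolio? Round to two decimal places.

7.99%

β_Norwood = 0.184 × 45.14% / 14.68% = 0.5658
β_Renshaw = 0.770 × 23.33% / 14.68% = 1.2237
β_Arden = 0.317 × 31.75% / 14.68% = 0.6856
β_Farrow = 0.595 × 30.30% / 14.68% = 1.2281
β_Durant = 0.336 × 18.83% / 14.68% = 0.4310
β_Ivers = 0.916 × 35.26% / 14.68% = 2.2001
β_P = Σ w_i β_i = 0.23×0.5658 + 0.07×1.2237 + 0.28×0.6856 + 0.05×1.2281 + 0.10×0.4310 + 0.27×2.2001 = 1.1063
MRP = 7.3% − 0.8% = 6.50%
E(R_P) = R_f + β_P × MRP = 0.8% + 1.1063 × 6.5% = 7.99%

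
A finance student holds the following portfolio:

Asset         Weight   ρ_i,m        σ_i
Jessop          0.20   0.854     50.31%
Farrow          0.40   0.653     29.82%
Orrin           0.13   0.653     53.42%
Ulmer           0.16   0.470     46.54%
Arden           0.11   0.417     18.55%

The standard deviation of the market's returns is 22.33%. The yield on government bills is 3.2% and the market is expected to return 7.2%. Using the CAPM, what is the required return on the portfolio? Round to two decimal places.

β_Jessop = 0.854 × 50.31% / 22.33% = 1.9241
β_Farrow = 0.653 × 29.82% / 22.33% = 0.8720
β_Orrin = 0.653 × 53.42% / 22.33% = 1.5622
β_Ulmer = 0.470 × 46.54% / 22.33% = 0.9796
β_Arden = 0.417 × 18.55% / 22.33% = 0.3464
β_P = Σ w_i β_i = 0.20×1.9241 + 0.40×0.8720 + 0.13×1.5622 + 0.16×0.9796 + 0.11×0.3464 = 1.1315
MRP = 7.2% − 3.2% = 4.00%
E(R_P) = R_f + β_P × MRP = 3.2% + 1.1315 × 4.0% = 7.73%

7.73%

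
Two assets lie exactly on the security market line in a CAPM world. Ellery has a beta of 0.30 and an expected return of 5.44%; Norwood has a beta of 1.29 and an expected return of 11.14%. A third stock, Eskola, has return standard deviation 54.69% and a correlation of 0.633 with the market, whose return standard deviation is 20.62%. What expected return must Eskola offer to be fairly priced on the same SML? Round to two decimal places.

MRP = (11.14% − 5.44%) / (1.29 − 0.30) = 5.7576%
R_f = 5.44% − 0.30 × 5.7576% = 3.7127%
β_Eskola = ρ·σ_i/σ_m = 0.633 × 54.69 / 20.62 = 1.6789
E(R_Eskola) = R_f + β × MRP = 3.7127% + 1.6789 × 5.7576% = 13.38%

13.38%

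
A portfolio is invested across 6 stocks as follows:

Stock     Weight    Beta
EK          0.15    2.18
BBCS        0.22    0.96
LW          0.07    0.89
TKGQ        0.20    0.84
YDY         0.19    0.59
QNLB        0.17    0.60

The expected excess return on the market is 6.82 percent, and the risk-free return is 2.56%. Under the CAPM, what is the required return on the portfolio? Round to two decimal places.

9.26%

β_P = Σ w_i β_i = 0.15×2.18 + 0.22×0.96 + 0.07×0.89 + 0.20×0.84 + 0.19×0.59 + 0.17×0.60 = 0.9826
E(R_P) = R_f + β_P × MRP = 2.56% + 0.9826 × 6.82% = 9.26%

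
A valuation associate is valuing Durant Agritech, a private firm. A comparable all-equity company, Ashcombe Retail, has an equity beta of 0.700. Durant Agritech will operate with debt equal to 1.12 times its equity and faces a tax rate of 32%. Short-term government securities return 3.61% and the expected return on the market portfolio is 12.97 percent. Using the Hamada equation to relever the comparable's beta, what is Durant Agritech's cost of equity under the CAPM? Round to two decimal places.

β_L = β_U × [1 + (1 − t)(D/E)] = 0.700 × [1 + (1 − 0.32) × 1.12]
    = 0.700 × [1 + 0.68 × 1.12] = 0.700 × 1.7616 = 1.2331
MRP = 12.97% − 3.61% = 9.36%
E(R) = R_f + β_L × MRP = 3.61% + 1.2331 × 9.36% = 15.15%

15.15%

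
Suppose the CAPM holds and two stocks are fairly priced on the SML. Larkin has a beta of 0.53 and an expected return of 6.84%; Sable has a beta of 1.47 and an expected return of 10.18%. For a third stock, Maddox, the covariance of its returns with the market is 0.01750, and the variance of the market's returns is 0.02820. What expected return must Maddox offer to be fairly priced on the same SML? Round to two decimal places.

7.16%

MRP = (10.18% − 6.84%) / (1.47 − 0.53) = 3.5532%
R_f = 6.84% − 0.53 × 3.5532% = 4.9568%
β_Maddox = Cov / Var(R_m) = 0.01750 / 0.02820 = 0.6206
E(R_Maddox) = R_f + β × MRP = 4.9568% + 0.6206 × 3.5532% = 7.16%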